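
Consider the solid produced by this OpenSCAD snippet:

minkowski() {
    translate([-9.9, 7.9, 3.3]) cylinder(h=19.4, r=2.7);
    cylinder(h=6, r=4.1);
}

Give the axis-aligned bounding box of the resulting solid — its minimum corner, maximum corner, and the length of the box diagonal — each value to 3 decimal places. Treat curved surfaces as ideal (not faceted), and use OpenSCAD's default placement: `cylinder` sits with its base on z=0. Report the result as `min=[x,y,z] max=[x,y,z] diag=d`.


min=[-16.700,1.100,3.300] max=[-3.100,14.700,28.700] diag=31.860

A = translate([-9.9, 7.9, 3.3]) cylinder(h=19.4, r=2.7) → bbox [-12.6,5.2,3.3] .. [-7.2,10.6,22.7]
B = cylinder(h=6, r=4.1) → bbox [-4.1,-4.1,0] .. [4.1,4.1,6]
lo = A.lo+B.lo = [-12.6-4.1, 5.2-4.1, 3.3+0] = [-16.700,1.100,3.300]
hi = A.hi+B.hi = [-7.2+4.1, 10.6+4.1, 22.7+6] = [-3.100,14.700,28.700]
diag = √(13.6²+13.6²+25.4²) = √1015.08 = 31.860


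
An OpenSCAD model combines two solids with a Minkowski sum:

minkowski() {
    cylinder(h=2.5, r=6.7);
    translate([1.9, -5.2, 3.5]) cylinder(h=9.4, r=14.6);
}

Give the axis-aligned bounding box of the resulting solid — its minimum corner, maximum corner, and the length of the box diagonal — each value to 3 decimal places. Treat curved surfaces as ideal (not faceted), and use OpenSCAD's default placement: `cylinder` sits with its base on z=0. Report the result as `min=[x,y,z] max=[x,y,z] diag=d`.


A = translate([1.9, -5.2, 3.5]) cylinder(h=9.4, r=14.6) → bbox [-12.7,-19.8,3.5] .. [16.5,9.4,12.9]
B = cylinder(h=2.5, r=6.7) → bbox [-6.7,-6.7,0] .. [6.7,6.7,2.5]
lo = A.lo+B.lo = [-12.7-6.7, -19.8-6.7, 3.5+0] = [-19.400,-26.500,3.500]
hi = A.hi+B.hi = [16.5+6.7, 9.4+6.7, 12.9+2.5] = [23.200,16.100,15.400]
diag = √(42.6²+42.6²+11.9²) = √3771.13 = 61.410

min=[-19.400,-26.500,3.500] max=[23.200,16.100,15.400] diag=61.410


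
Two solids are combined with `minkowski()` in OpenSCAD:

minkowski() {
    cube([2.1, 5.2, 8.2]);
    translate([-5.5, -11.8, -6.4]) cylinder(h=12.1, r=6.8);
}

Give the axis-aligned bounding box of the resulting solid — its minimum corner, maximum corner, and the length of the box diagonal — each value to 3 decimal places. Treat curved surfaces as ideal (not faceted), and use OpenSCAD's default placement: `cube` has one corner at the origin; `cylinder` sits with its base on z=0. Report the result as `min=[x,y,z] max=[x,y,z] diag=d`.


A = translate([-5.5, -11.8, -6.4]) cylinder(h=12.1, r=6.8) → bbox [-12.3,-18.6,-6.4] .. [1.3,-5,5.7]
B = cube([2.1, 5.2, 8.2]) → bbox [0,0,0] .. [2.1,5.2,8.2]
lo = A.lo+B.lo = [-12.3+0, -18.6+0, -6.4+0] = [-12.300,-18.600,-6.400]
hi = A.hi+B.hi = [1.3+2.1, -5+5.2, 5.7+8.2] = [3.400,0.200,13.900]
diag = √(15.7²+18.8²+20.3²) = √1012.02 = 31.812

min=[-12.300,-18.600,-6.400] max=[3.400,0.200,13.900] diag=31.812


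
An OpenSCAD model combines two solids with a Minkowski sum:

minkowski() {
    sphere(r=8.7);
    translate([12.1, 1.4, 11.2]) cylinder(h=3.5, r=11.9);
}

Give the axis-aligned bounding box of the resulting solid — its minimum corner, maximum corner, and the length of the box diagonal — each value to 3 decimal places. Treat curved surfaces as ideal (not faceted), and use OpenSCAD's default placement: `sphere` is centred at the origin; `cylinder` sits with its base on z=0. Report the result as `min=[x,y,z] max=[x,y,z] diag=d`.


A = translate([12.1, 1.4, 11.2]) cylinder(h=3.5, r=11.9) → bbox [0.2,-10.5,11.2] .. [24,13.3,14.7]
B = sphere(r=8.7) → bbox [-8.7,-8.7,-8.7] .. [8.7,8.7,8.7]
lo = A.lo+B.lo = [0.2-8.7, -10.5-8.7, 11.2-8.7] = [-8.500,-19.200,2.500]
hi = A.hi+B.hi = [24+8.7, 13.3+8.7, 14.7+8.7] = [32.700,22.000,23.400]
diag = √(41.2²+41.2²+20.9²) = √3831.69 = 61.901

min=[-8.500,-19.200,2.500] max=[32.700,22.000,23.400] diag=61.901


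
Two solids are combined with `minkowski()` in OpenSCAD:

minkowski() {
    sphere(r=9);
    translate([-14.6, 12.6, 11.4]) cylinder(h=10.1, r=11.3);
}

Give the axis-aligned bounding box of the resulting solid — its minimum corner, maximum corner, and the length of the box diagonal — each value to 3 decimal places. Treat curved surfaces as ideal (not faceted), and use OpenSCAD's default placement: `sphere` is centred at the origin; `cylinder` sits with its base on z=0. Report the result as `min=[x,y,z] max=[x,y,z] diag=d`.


A = translate([-14.6, 12.6, 11.4]) cylinder(h=10.1, r=11.3) → bbox [-25.9,1.3,11.4] .. [-3.3,23.9,21.5]
B = sphere(r=9) → bbox [-9,-9,-9] .. [9,9,9]
lo = A.lo+B.lo = [-25.9-9, 1.3-9, 11.4-9] = [-34.900,-7.700,2.400]
hi = A.hi+B.hi = [-3.3+9, 23.9+9, 21.5+9] = [5.700,32.900,30.500]
diag = √(40.6²+40.6²+28.1²) = √4086.33 = 63.924

min=[-34.900,-7.700,2.400] max=[5.700,32.900,30.500] diag=63.924


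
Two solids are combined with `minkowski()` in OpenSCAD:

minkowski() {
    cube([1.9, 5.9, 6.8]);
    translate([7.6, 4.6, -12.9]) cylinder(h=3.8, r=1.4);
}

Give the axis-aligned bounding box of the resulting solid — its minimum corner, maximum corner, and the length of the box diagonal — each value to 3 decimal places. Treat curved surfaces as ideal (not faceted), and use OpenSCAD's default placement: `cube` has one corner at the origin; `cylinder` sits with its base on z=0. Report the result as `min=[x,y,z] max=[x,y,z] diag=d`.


min=[6.200,3.200,-12.900] max=[10.900,11.900,-2.300] diag=14.496

A = translate([7.6, 4.6, -12.9]) cylinder(h=3.8, r=1.4) → bbox [6.2,3.2,-12.9] .. [9,6,-9.1]
B = cube([1.9, 5.9, 6.8]) → bbox [0,0,0] .. [1.9,5.9,6.8]
lo = A.lo+B.lo = [6.2+0, 3.2+0, -12.9+0] = [6.200,3.200,-12.900]
hi = A.hi+B.hi = [9+1.9, 6+5.9, -9.1+6.8] = [10.900,11.900,-2.300]
diag = √(4.7²+8.7²+10.6²) = √210.14 = 14.496


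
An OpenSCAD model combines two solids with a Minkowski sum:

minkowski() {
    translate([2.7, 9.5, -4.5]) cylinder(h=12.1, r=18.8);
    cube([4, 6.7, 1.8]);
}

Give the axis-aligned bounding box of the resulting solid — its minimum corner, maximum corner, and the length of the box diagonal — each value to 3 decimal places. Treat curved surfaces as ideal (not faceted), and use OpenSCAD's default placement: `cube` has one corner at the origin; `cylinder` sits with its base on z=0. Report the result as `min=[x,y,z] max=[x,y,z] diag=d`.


A = translate([2.7, 9.5, -4.5]) cylinder(h=12.1, r=18.8) → bbox [-16.1,-9.3,-4.5] .. [21.5,28.3,7.6]
B = cube([4, 6.7, 1.8]) → bbox [0,0,0] .. [4,6.7,1.8]
lo = A.lo+B.lo = [-16.1+0, -9.3+0, -4.5+0] = [-16.100,-9.300,-4.500]
hi = A.hi+B.hi = [21.5+4, 28.3+6.7, 7.6+1.8] = [25.500,35.000,9.400]
diag = √(41.6²+44.3²+13.9²) = √3886.26 = 62.340

min=[-16.100,-9.300,-4.500] max=[25.500,35.000,9.400] diag=62.340


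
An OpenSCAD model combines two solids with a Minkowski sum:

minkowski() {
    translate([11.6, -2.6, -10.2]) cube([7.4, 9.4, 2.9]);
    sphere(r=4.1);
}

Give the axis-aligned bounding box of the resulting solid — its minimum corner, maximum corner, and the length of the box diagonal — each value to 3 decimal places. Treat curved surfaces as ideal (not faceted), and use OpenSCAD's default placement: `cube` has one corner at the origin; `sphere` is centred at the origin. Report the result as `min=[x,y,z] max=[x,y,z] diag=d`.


min=[7.500,-6.700,-14.300] max=[23.100,10.900,-3.200] diag=26.006

A = translate([11.6, -2.6, -10.2]) cube([7.4, 9.4, 2.9]) → bbox [11.6,-2.6,-10.2] .. [19,6.8,-7.3]
B = sphere(r=4.1) → bbox [-4.1,-4.1,-4.1] .. [4.1,4.1,4.1]
lo = A.lo+B.lo = [11.6-4.1, -2.6-4.1, -10.2-4.1] = [7.500,-6.700,-14.300]
hi = A.hi+B.hi = [19+4.1, 6.8+4.1, -7.3+4.1] = [23.100,10.900,-3.200]
diag = √(15.6²+17.6²+11.1²) = √676.33 = 26.006


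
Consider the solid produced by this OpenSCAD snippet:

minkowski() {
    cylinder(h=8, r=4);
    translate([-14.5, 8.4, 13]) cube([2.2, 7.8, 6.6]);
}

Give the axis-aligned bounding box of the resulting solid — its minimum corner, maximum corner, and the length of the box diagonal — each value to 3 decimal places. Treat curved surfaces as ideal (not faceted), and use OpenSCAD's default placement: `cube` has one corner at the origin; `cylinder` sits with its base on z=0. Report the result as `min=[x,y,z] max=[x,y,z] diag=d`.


A = translate([-14.5, 8.4, 13]) cube([2.2, 7.8, 6.6]) → bbox [-14.5,8.4,13] .. [-12.3,16.2,19.6]
B = cylinder(h=8, r=4) → bbox [-4,-4,0] .. [4,4,8]
lo = A.lo+B.lo = [-14.5-4, 8.4-4, 13+0] = [-18.500,4.400,13.000]
hi = A.hi+B.hi = [-12.3+4, 16.2+4, 19.6+8] = [-8.300,20.200,27.600]
diag = √(10.2²+15.8²+14.6²) = √566.84 = 23.808

min=[-18.500,4.400,13.000] max=[-8.300,20.200,27.600] diag=23.808


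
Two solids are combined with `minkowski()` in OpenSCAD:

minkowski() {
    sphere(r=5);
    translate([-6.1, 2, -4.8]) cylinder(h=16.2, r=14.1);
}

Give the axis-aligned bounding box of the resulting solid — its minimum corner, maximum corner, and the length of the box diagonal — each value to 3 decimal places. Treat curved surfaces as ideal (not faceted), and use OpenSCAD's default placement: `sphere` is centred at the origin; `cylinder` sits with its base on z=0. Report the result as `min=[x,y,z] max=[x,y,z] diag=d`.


A = translate([-6.1, 2, -4.8]) cylinder(h=16.2, r=14.1) → bbox [-20.2,-12.1,-4.8] .. [8,16.1,11.4]
B = sphere(r=5) → bbox [-5,-5,-5] .. [5,5,5]
lo = A.lo+B.lo = [-20.2-5, -12.1-5, -4.8-5] = [-25.200,-17.100,-9.800]
hi = A.hi+B.hi = [8+5, 16.1+5, 11.4+5] = [13.000,21.100,16.400]
diag = √(38.2²+38.2²+26.2²) = √3604.92 = 60.041

min=[-25.200,-17.100,-9.800] max=[13.000,21.100,16.400] diag=60.041


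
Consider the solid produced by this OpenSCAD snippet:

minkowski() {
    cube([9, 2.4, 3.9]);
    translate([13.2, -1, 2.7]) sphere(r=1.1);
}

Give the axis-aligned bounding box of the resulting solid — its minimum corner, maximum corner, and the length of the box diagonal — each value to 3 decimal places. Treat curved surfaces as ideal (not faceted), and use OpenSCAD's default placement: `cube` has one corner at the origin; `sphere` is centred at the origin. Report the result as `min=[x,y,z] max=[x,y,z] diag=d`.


A = translate([13.2, -1, 2.7]) sphere(r=1.1) → bbox [12.1,-2.1,1.6] .. [14.3,0.1,3.8]
B = cube([9, 2.4, 3.9]) → bbox [0,0,0] .. [9,2.4,3.9]
lo = A.lo+B.lo = [12.1+0, -2.1+0, 1.6+0] = [12.100,-2.100,1.600]
hi = A.hi+B.hi = [14.3+9, 0.1+2.4, 3.8+3.9] = [23.300,2.500,7.700]
diag = √(11.2²+4.6²+6.1²) = √183.81 = 13.558

min=[12.100,-2.100,1.600] max=[23.300,2.500,7.700] diag=13.558


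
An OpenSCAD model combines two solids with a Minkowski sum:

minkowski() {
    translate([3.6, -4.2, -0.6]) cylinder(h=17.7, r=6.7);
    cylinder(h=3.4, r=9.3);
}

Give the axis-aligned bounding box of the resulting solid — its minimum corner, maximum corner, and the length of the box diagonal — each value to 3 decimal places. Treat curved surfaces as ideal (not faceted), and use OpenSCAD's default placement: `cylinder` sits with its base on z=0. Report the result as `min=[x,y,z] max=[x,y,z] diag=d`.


min=[-12.400,-20.200,-0.600] max=[19.600,11.800,20.500] diag=49.932

A = translate([3.6, -4.2, -0.6]) cylinder(h=17.7, r=6.7) → bbox [-3.1,-10.9,-0.6] .. [10.3,2.5,17.1]
B = cylinder(h=3.4, r=9.3) → bbox [-9.3,-9.3,0] .. [9.3,9.3,3.4]
lo = A.lo+B.lo = [-3.1-9.3, -10.9-9.3, -0.6+0] = [-12.400,-20.200,-0.600]
hi = A.hi+B.hi = [10.3+9.3, 2.5+9.3, 17.1+3.4] = [19.600,11.800,20.500]
diag = √(32²+32²+21.1²) = √2493.21 = 49.932


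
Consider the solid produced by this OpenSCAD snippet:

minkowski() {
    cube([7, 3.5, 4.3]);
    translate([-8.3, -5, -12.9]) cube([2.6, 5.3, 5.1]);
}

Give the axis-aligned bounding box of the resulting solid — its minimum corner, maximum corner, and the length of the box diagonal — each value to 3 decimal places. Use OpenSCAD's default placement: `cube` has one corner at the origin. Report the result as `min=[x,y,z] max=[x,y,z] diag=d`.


A = translate([-8.3, -5, -12.9]) cube([2.6, 5.3, 5.1]) → bbox [-8.3,-5,-12.9] .. [-5.7,0.3,-7.8]
B = cube([7, 3.5, 4.3]) → bbox [0,0,0] .. [7,3.5,4.3]
lo = A.lo+B.lo = [-8.3+0, -5+0, -12.9+0] = [-8.300,-5.000,-12.900]
hi = A.hi+B.hi = [-5.7+7, 0.3+3.5, -7.8+4.3] = [1.300,3.800,-3.500]
diag = √(9.6²+8.8²+9.4²) = √257.96 = 16.061

min=[-8.300,-5.000,-12.900] max=[1.300,3.800,-3.500] diag=16.061


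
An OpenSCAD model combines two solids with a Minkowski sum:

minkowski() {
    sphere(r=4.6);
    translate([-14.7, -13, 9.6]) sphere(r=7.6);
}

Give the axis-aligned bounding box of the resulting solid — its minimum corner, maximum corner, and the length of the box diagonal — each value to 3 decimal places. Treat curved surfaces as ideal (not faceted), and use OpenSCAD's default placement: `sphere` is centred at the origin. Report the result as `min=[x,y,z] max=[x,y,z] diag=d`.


A = translate([-14.7, -13, 9.6]) sphere(r=7.6) → bbox [-22.3,-20.6,2] .. [-7.1,-5.4,17.2]
B = sphere(r=4.6) → bbox [-4.6,-4.6,-4.6] .. [4.6,4.6,4.6]
lo = A.lo+B.lo = [-22.3-4.6, -20.6-4.6, 2-4.6] = [-26.900,-25.200,-2.600]
hi = A.hi+B.hi = [-7.1+4.6, -5.4+4.6, 17.2+4.6] = [-2.500,-0.800,21.800]
diag = √(24.4²+24.4²+24.4²) = √1786.08 = 42.262

min=[-26.900,-25.200,-2.600] max=[-2.500,-0.800,21.800] diag=42.262


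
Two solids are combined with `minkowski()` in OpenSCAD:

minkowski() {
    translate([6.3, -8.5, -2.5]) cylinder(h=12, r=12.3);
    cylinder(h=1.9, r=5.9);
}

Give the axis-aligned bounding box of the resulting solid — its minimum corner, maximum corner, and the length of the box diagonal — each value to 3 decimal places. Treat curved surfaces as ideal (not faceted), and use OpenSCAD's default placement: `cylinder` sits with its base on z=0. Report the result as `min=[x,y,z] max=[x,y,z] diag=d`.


A = translate([6.3, -8.5, -2.5]) cylinder(h=12, r=12.3) → bbox [-6,-20.8,-2.5] .. [18.6,3.8,9.5]
B = cylinder(h=1.9, r=5.9) → bbox [-5.9,-5.9,0] .. [5.9,5.9,1.9]
lo = A.lo+B.lo = [-6-5.9, -20.8-5.9, -2.5+0] = [-11.900,-26.700,-2.500]
hi = A.hi+B.hi = [18.6+5.9, 3.8+5.9, 9.5+1.9] = [24.500,9.700,11.400]
diag = √(36.4²+36.4²+13.9²) = √2843.13 = 53.321

min=[-11.900,-26.700,-2.500] max=[24.500,9.700,11.400] diag=53.321


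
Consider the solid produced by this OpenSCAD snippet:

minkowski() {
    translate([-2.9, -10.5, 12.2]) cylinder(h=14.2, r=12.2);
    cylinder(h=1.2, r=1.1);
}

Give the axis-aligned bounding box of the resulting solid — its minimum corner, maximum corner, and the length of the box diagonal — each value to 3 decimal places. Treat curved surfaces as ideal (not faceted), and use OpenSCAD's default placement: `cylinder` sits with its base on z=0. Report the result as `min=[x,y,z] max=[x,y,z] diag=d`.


min=[-16.200,-23.800,12.200] max=[10.400,2.800,27.600] diag=40.648

A = translate([-2.9, -10.5, 12.2]) cylinder(h=14.2, r=12.2) → bbox [-15.1,-22.7,12.2] .. [9.3,1.7,26.4]
B = cylinder(h=1.2, r=1.1) → bbox [-1.1,-1.1,0] .. [1.1,1.1,1.2]
lo = A.lo+B.lo = [-15.1-1.1, -22.7-1.1, 12.2+0] = [-16.200,-23.800,12.200]
hi = A.hi+B.hi = [9.3+1.1, 1.7+1.1, 26.4+1.2] = [10.400,2.800,27.600]
diag = √(26.6²+26.6²+15.4²) = √1652.28 = 40.648


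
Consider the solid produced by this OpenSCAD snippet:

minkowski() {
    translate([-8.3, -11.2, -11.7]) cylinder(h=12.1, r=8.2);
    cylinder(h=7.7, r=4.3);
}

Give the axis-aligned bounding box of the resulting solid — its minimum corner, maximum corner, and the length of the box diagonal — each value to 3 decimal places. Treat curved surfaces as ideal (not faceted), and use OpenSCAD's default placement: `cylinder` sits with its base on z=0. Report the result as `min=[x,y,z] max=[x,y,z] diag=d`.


min=[-20.800,-23.700,-11.700] max=[4.200,1.300,8.100] diag=40.522

A = translate([-8.3, -11.2, -11.7]) cylinder(h=12.1, r=8.2) → bbox [-16.5,-19.4,-11.7] .. [-0.1,-3,0.4]
B = cylinder(h=7.7, r=4.3) → bbox [-4.3,-4.3,0] .. [4.3,4.3,7.7]
lo = A.lo+B.lo = [-16.5-4.3, -19.4-4.3, -11.7+0] = [-20.800,-23.700,-11.700]
hi = A.hi+B.hi = [-0.1+4.3, -3+4.3, 0.4+7.7] = [4.200,1.300,8.100]
diag = √(25²+25²+19.8²) = √1642.04 = 40.522


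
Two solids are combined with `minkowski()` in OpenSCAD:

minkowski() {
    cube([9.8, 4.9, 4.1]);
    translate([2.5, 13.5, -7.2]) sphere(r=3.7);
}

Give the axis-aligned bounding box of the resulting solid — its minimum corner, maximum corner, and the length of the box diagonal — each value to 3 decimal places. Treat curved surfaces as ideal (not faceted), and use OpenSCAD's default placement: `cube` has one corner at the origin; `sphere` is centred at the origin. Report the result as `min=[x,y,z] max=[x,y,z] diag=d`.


A = translate([2.5, 13.5, -7.2]) sphere(r=3.7) → bbox [-1.2,9.8,-10.9] .. [6.2,17.2,-3.5]
B = cube([9.8, 4.9, 4.1]) → bbox [0,0,0] .. [9.8,4.9,4.1]
lo = A.lo+B.lo = [-1.2+0, 9.8+0, -10.9+0] = [-1.200,9.800,-10.900]
hi = A.hi+B.hi = [6.2+9.8, 17.2+4.9, -3.5+4.1] = [16.000,22.100,0.600]
diag = √(17.2²+12.3²+11.5²) = √579.38 = 24.070

min=[-1.200,9.800,-10.900] max=[16.000,22.100,0.600] diag=24.070


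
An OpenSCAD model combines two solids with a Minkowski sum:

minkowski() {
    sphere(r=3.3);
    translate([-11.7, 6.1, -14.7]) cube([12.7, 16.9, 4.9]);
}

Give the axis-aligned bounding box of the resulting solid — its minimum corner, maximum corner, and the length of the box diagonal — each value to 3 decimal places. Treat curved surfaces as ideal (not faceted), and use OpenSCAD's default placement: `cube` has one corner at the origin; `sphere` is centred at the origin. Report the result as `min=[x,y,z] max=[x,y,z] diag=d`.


A = translate([-11.7, 6.1, -14.7]) cube([12.7, 16.9, 4.9]) → bbox [-11.7,6.1,-14.7] .. [1,23,-9.8]
B = sphere(r=3.3) → bbox [-3.3,-3.3,-3.3] .. [3.3,3.3,3.3]
lo = A.lo+B.lo = [-11.7-3.3, 6.1-3.3, -14.7-3.3] = [-15.000,2.800,-18.000]
hi = A.hi+B.hi = [1+3.3, 23+3.3, -9.8+3.3] = [4.300,26.300,-6.500]
diag = √(19.3²+23.5²+11.5²) = √1056.99 = 32.511

min=[-15.000,2.800,-18.000] max=[4.300,26.300,-6.500] diag=32.511


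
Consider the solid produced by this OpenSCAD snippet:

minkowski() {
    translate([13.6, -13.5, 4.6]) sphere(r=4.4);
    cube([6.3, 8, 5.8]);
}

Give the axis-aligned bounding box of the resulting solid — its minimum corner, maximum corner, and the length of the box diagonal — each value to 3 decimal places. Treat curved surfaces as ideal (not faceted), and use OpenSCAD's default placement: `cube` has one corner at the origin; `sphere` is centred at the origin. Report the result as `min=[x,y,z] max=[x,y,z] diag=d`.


A = translate([13.6, -13.5, 4.6]) sphere(r=4.4) → bbox [9.2,-17.9,0.2] .. [18,-9.1,9]
B = cube([6.3, 8, 5.8]) → bbox [0,0,0] .. [6.3,8,5.8]
lo = A.lo+B.lo = [9.2+0, -17.9+0, 0.2+0] = [9.200,-17.900,0.200]
hi = A.hi+B.hi = [18+6.3, -9.1+8, 9+5.8] = [24.300,-1.100,14.800]
diag = √(15.1²+16.8²+14.6²) = √723.41 = 26.896

min=[9.200,-17.900,0.200] max=[24.300,-1.100,14.800] diag=26.896


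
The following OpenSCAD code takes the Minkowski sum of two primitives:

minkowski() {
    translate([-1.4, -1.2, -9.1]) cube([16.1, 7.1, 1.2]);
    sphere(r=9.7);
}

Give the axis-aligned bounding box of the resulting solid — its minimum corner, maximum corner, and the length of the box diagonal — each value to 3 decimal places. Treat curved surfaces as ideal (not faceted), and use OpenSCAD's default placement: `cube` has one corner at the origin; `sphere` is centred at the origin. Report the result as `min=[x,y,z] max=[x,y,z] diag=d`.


min=[-11.100,-10.900,-18.800] max=[24.400,15.600,1.800] diag=48.856

A = translate([-1.4, -1.2, -9.1]) cube([16.1, 7.1, 1.2]) → bbox [-1.4,-1.2,-9.1] .. [14.7,5.9,-7.9]
B = sphere(r=9.7) → bbox [-9.7,-9.7,-9.7] .. [9.7,9.7,9.7]
lo = A.lo+B.lo = [-1.4-9.7, -1.2-9.7, -9.1-9.7] = [-11.100,-10.900,-18.800]
hi = A.hi+B.hi = [14.7+9.7, 5.9+9.7, -7.9+9.7] = [24.400,15.600,1.800]
diag = √(35.5²+26.5²+20.6²) = √2386.86 = 48.856


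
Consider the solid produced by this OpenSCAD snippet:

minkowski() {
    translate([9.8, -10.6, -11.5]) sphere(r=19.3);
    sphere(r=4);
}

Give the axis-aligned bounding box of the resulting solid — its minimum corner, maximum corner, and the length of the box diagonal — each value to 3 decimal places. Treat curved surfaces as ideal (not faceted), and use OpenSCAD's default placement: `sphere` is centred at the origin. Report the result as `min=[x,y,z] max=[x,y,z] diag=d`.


min=[-13.500,-33.900,-34.800] max=[33.100,12.700,11.800] diag=80.714

A = translate([9.8, -10.6, -11.5]) sphere(r=19.3) → bbox [-9.5,-29.9,-30.8] .. [29.1,8.7,7.8]
B = sphere(r=4) → bbox [-4,-4,-4] .. [4,4,4]
lo = A.lo+B.lo = [-9.5-4, -29.9-4, -30.8-4] = [-13.500,-33.900,-34.800]
hi = A.hi+B.hi = [29.1+4, 8.7+4, 7.8+4] = [33.100,12.700,11.800]
diag = √(46.6²+46.6²+46.6²) = √6514.68 = 80.714


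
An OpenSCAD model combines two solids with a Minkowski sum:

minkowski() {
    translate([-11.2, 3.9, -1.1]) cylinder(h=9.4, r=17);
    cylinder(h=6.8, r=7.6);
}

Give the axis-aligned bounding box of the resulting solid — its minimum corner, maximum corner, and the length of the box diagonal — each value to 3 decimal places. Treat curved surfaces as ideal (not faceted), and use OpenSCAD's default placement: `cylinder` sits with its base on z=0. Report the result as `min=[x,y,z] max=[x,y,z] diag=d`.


A = translate([-11.2, 3.9, -1.1]) cylinder(h=9.4, r=17) → bbox [-28.2,-13.1,-1.1] .. [5.8,20.9,8.3]
B = cylinder(h=6.8, r=7.6) → bbox [-7.6,-7.6,0] .. [7.6,7.6,6.8]
lo = A.lo+B.lo = [-28.2-7.6, -13.1-7.6, -1.1+0] = [-35.800,-20.700,-1.100]
hi = A.hi+B.hi = [5.8+7.6, 20.9+7.6, 8.3+6.8] = [13.400,28.500,15.100]
diag = √(49.2²+49.2²+16.2²) = √5103.72 = 71.440

min=[-35.800,-20.700,-1.100] max=[13.400,28.500,15.100] diag=71.440


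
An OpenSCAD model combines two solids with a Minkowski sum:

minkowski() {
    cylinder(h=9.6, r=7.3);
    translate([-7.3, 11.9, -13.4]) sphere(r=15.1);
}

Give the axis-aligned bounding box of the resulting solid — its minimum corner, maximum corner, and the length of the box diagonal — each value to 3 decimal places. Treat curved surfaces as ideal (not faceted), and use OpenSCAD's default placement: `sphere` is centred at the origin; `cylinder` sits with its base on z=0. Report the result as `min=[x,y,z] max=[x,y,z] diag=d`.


min=[-29.700,-10.500,-28.500] max=[15.100,34.300,11.300] diag=74.821

A = translate([-7.3, 11.9, -13.4]) sphere(r=15.1) → bbox [-22.4,-3.2,-28.5] .. [7.8,27,1.7]
B = cylinder(h=9.6, r=7.3) → bbox [-7.3,-7.3,0] .. [7.3,7.3,9.6]
lo = A.lo+B.lo = [-22.4-7.3, -3.2-7.3, -28.5+0] = [-29.700,-10.500,-28.500]
hi = A.hi+B.hi = [7.8+7.3, 27+7.3, 1.7+9.6] = [15.100,34.300,11.300]
diag = √(44.8²+44.8²+39.8²) = √5598.12 = 74.821


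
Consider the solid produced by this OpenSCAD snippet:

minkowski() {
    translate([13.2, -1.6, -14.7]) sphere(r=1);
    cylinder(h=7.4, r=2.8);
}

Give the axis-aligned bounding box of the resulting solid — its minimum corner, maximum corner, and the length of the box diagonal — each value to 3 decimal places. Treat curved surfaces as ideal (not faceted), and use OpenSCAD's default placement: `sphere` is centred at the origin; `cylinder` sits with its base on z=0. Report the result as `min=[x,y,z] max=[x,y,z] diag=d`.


min=[9.400,-5.400,-15.700] max=[17.000,2.200,-6.300] diag=14.279

A = translate([13.2, -1.6, -14.7]) sphere(r=1) → bbox [12.2,-2.6,-15.7] .. [14.2,-0.6,-13.7]
B = cylinder(h=7.4, r=2.8) → bbox [-2.8,-2.8,0] .. [2.8,2.8,7.4]
lo = A.lo+B.lo = [12.2-2.8, -2.6-2.8, -15.7+0] = [9.400,-5.400,-15.700]
hi = A.hi+B.hi = [14.2+2.8, -0.6+2.8, -13.7+7.4] = [17.000,2.200,-6.300]
diag = √(7.6²+7.6²+9.4²) = √203.88 = 14.279


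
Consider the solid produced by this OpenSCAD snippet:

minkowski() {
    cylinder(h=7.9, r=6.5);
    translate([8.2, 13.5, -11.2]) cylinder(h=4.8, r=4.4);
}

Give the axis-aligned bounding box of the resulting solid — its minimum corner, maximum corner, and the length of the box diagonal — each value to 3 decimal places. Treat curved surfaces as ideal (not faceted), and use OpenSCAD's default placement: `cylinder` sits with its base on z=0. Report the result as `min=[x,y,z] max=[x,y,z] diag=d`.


min=[-2.700,2.600,-11.200] max=[19.100,24.400,1.500] diag=33.343

A = translate([8.2, 13.5, -11.2]) cylinder(h=4.8, r=4.4) → bbox [3.8,9.1,-11.2] .. [12.6,17.9,-6.4]
B = cylinder(h=7.9, r=6.5) → bbox [-6.5,-6.5,0] .. [6.5,6.5,7.9]
lo = A.lo+B.lo = [3.8-6.5, 9.1-6.5, -11.2+0] = [-2.700,2.600,-11.200]
hi = A.hi+B.hi = [12.6+6.5, 17.9+6.5, -6.4+7.9] = [19.100,24.400,1.500]
diag = √(21.8²+21.8²+12.7²) = √1111.77 = 33.343


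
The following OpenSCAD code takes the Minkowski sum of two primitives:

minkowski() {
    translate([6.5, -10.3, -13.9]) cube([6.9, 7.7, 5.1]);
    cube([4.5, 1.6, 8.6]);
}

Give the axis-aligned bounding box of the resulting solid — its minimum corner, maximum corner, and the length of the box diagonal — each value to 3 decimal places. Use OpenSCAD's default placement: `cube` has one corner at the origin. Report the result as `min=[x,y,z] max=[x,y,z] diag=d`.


min=[6.500,-10.300,-13.900] max=[17.900,-1.000,-0.200] diag=20.103

A = translate([6.5, -10.3, -13.9]) cube([6.9, 7.7, 5.1]) → bbox [6.5,-10.3,-13.9] .. [13.4,-2.6,-8.8]
B = cube([4.5, 1.6, 8.6]) → bbox [0,0,0] .. [4.5,1.6,8.6]
lo = A.lo+B.lo = [6.5+0, -10.3+0, -13.9+0] = [6.500,-10.300,-13.900]
hi = A.hi+B.hi = [13.4+4.5, -2.6+1.6, -8.8+8.6] = [17.900,-1.000,-0.200]
diag = √(11.4²+9.3²+13.7²) = √404.14 = 20.103


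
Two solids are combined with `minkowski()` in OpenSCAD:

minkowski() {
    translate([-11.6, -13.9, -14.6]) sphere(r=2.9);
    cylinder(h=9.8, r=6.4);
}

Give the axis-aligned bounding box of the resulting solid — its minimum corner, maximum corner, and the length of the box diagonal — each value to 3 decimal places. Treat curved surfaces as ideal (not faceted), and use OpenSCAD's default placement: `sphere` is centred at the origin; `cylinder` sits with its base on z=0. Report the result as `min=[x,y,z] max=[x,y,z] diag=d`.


min=[-20.900,-23.200,-17.500] max=[-2.300,-4.600,-1.900] diag=30.582

A = translate([-11.6, -13.9, -14.6]) sphere(r=2.9) → bbox [-14.5,-16.8,-17.5] .. [-8.7,-11,-11.7]
B = cylinder(h=9.8, r=6.4) → bbox [-6.4,-6.4,0] .. [6.4,6.4,9.8]
lo = A.lo+B.lo = [-14.5-6.4, -16.8-6.4, -17.5+0] = [-20.900,-23.200,-17.500]
hi = A.hi+B.hi = [-8.7+6.4, -11+6.4, -11.7+9.8] = [-2.300,-4.600,-1.900]
diag = √(18.6²+18.6²+15.6²) = √935.28 = 30.582


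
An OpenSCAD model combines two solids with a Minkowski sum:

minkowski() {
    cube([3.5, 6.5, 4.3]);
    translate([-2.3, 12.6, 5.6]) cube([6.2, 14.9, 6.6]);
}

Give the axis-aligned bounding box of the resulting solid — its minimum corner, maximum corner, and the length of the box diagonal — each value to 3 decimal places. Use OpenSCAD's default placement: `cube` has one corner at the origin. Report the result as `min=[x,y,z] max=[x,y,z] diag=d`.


min=[-2.300,12.600,5.600] max=[7.400,34.000,16.500] diag=25.901

A = translate([-2.3, 12.6, 5.6]) cube([6.2, 14.9, 6.6]) → bbox [-2.3,12.6,5.6] .. [3.9,27.5,12.2]
B = cube([3.5, 6.5, 4.3]) → bbox [0,0,0] .. [3.5,6.5,4.3]
lo = A.lo+B.lo = [-2.3+0, 12.6+0, 5.6+0] = [-2.300,12.600,5.600]
hi = A.hi+B.hi = [3.9+3.5, 27.5+6.5, 12.2+4.3] = [7.400,34.000,16.500]
diag = √(9.7²+21.4²+10.9²) = √670.86 = 25.901


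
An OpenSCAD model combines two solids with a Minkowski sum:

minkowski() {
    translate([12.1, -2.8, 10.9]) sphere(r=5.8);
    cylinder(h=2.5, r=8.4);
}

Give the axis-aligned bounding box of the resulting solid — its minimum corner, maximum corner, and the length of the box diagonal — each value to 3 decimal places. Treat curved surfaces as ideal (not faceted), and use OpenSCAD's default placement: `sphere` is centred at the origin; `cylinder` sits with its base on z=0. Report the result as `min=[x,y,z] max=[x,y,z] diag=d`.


A = translate([12.1, -2.8, 10.9]) sphere(r=5.8) → bbox [6.3,-8.6,5.1] .. [17.9,3,16.7]
B = cylinder(h=2.5, r=8.4) → bbox [-8.4,-8.4,0] .. [8.4,8.4,2.5]
lo = A.lo+B.lo = [6.3-8.4, -8.6-8.4, 5.1+0] = [-2.100,-17.000,5.100]
hi = A.hi+B.hi = [17.9+8.4, 3+8.4, 16.7+2.5] = [26.300,11.400,19.200]
diag = √(28.4²+28.4²+14.1²) = √1811.93 = 42.567

min=[-2.100,-17.000,5.100] max=[26.300,11.400,19.200] diag=42.567


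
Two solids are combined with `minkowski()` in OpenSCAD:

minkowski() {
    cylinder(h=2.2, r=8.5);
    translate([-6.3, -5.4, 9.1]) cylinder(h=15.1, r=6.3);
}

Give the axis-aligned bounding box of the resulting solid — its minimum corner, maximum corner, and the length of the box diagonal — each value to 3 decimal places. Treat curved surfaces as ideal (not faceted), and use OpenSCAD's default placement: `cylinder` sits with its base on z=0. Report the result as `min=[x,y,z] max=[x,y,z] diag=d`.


min=[-21.100,-20.200,9.100] max=[8.500,9.400,26.400] diag=45.295

A = translate([-6.3, -5.4, 9.1]) cylinder(h=15.1, r=6.3) → bbox [-12.6,-11.7,9.1] .. [0,0.9,24.2]
B = cylinder(h=2.2, r=8.5) → bbox [-8.5,-8.5,0] .. [8.5,8.5,2.2]
lo = A.lo+B.lo = [-12.6-8.5, -11.7-8.5, 9.1+0] = [-21.100,-20.200,9.100]
hi = A.hi+B.hi = [0+8.5, 0.9+8.5, 24.2+2.2] = [8.500,9.400,26.400]
diag = √(29.6²+29.6²+17.3²) = √2051.61 = 45.295


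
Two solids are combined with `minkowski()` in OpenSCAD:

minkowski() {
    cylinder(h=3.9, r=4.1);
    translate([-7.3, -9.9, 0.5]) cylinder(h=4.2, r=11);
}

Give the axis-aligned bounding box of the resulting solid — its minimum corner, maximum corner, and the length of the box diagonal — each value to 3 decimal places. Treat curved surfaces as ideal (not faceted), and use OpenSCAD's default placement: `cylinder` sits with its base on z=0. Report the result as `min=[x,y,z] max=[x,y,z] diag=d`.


A = translate([-7.3, -9.9, 0.5]) cylinder(h=4.2, r=11) → bbox [-18.3,-20.9,0.5] .. [3.7,1.1,4.7]
B = cylinder(h=3.9, r=4.1) → bbox [-4.1,-4.1,0] .. [4.1,4.1,3.9]
lo = A.lo+B.lo = [-18.3-4.1, -20.9-4.1, 0.5+0] = [-22.400,-25.000,0.500]
hi = A.hi+B.hi = [3.7+4.1, 1.1+4.1, 4.7+3.9] = [7.800,5.200,8.600]
diag = √(30.2²+30.2²+8.1²) = √1889.69 = 43.471

min=[-22.400,-25.000,0.500] max=[7.800,5.200,8.600] diag=43.471


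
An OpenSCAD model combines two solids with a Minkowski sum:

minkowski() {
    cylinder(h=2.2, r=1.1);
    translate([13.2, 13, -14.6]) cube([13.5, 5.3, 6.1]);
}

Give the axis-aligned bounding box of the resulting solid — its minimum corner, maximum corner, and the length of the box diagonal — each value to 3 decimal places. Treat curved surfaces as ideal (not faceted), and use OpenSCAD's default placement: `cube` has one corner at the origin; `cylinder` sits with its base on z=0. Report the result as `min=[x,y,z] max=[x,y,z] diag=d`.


A = translate([13.2, 13, -14.6]) cube([13.5, 5.3, 6.1]) → bbox [13.2,13,-14.6] .. [26.7,18.3,-8.5]
B = cylinder(h=2.2, r=1.1) → bbox [-1.1,-1.1,0] .. [1.1,1.1,2.2]
lo = A.lo+B.lo = [13.2-1.1, 13-1.1, -14.6+0] = [12.100,11.900,-14.600]
hi = A.hi+B.hi = [26.7+1.1, 18.3+1.1, -8.5+2.2] = [27.800,19.400,-6.300]
diag = √(15.7²+7.5²+8.3²) = √371.63 = 19.278

min=[12.100,11.900,-14.600] max=[27.800,19.400,-6.300] diag=19.278


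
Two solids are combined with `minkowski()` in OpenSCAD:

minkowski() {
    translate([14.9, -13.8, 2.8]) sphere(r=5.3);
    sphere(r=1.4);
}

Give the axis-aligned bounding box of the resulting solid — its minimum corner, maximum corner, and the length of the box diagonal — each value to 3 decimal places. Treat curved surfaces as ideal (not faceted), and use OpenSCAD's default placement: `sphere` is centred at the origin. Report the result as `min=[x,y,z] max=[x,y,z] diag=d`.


min=[8.200,-20.500,-3.900] max=[21.600,-7.100,9.500] diag=23.209

A = translate([14.9, -13.8, 2.8]) sphere(r=5.3) → bbox [9.6,-19.1,-2.5] .. [20.2,-8.5,8.1]
B = sphere(r=1.4) → bbox [-1.4,-1.4,-1.4] .. [1.4,1.4,1.4]
lo = A.lo+B.lo = [9.6-1.4, -19.1-1.4, -2.5-1.4] = [8.200,-20.500,-3.900]
hi = A.hi+B.hi = [20.2+1.4, -8.5+1.4, 8.1+1.4] = [21.600,-7.100,9.500]
diag = √(13.4²+13.4²+13.4²) = √538.68 = 23.209


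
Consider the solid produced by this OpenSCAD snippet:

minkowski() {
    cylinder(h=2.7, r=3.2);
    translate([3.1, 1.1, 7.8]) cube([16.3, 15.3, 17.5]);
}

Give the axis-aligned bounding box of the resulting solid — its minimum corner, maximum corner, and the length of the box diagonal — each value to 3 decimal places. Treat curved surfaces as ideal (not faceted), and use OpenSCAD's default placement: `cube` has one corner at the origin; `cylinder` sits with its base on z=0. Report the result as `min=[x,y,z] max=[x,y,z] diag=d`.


min=[-0.100,-2.100,7.800] max=[22.600,19.600,28.000] diag=37.339

A = translate([3.1, 1.1, 7.8]) cube([16.3, 15.3, 17.5]) → bbox [3.1,1.1,7.8] .. [19.4,16.4,25.3]
B = cylinder(h=2.7, r=3.2) → bbox [-3.2,-3.2,0] .. [3.2,3.2,2.7]
lo = A.lo+B.lo = [3.1-3.2, 1.1-3.2, 7.8+0] = [-0.100,-2.100,7.800]
hi = A.hi+B.hi = [19.4+3.2, 16.4+3.2, 25.3+2.7] = [22.600,19.600,28.000]
diag = √(22.7²+21.7²+20.2²) = √1394.22 = 37.339


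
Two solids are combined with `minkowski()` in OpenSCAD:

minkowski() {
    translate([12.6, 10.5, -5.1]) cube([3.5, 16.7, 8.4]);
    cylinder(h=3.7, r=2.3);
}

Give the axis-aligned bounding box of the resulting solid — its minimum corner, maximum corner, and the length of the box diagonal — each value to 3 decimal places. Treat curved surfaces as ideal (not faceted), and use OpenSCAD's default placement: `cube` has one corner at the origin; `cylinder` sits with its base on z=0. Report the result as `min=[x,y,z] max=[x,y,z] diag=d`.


A = translate([12.6, 10.5, -5.1]) cube([3.5, 16.7, 8.4]) → bbox [12.6,10.5,-5.1] .. [16.1,27.2,3.3]
B = cylinder(h=3.7, r=2.3) → bbox [-2.3,-2.3,0] .. [2.3,2.3,3.7]
lo = A.lo+B.lo = [12.6-2.3, 10.5-2.3, -5.1+0] = [10.300,8.200,-5.100]
hi = A.hi+B.hi = [16.1+2.3, 27.2+2.3, 3.3+3.7] = [18.400,29.500,7.000]
diag = √(8.1²+21.3²+12.1²) = √665.71 = 25.801

min=[10.300,8.200,-5.100] max=[18.400,29.500,7.000] diag=25.801


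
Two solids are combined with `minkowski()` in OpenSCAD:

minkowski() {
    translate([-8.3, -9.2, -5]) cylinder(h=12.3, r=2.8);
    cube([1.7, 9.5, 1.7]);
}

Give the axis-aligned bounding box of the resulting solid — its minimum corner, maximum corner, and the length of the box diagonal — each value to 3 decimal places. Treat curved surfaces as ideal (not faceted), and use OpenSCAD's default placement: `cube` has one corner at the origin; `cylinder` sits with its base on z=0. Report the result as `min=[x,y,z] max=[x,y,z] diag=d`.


min=[-11.100,-12.000,-5.000] max=[-3.800,3.100,9.000] diag=21.847

A = translate([-8.3, -9.2, -5]) cylinder(h=12.3, r=2.8) → bbox [-11.1,-12,-5] .. [-5.5,-6.4,7.3]
B = cube([1.7, 9.5, 1.7]) → bbox [0,0,0] .. [1.7,9.5,1.7]
lo = A.lo+B.lo = [-11.1+0, -12+0, -5+0] = [-11.100,-12.000,-5.000]
hi = A.hi+B.hi = [-5.5+1.7, -6.4+9.5, 7.3+1.7] = [-3.800,3.100,9.000]
diag = √(7.3²+15.1²+14²) = √477.3 = 21.847


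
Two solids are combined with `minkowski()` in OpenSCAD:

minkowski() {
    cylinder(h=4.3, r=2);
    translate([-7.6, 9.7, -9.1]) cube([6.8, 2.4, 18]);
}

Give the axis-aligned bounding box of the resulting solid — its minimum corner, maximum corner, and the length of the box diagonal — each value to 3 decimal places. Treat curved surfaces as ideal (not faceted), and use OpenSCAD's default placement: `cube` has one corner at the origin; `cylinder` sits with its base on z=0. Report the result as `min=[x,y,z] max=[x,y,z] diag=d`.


A = translate([-7.6, 9.7, -9.1]) cube([6.8, 2.4, 18]) → bbox [-7.6,9.7,-9.1] .. [-0.8,12.1,8.9]
B = cylinder(h=4.3, r=2) → bbox [-2,-2,0] .. [2,2,4.3]
lo = A.lo+B.lo = [-7.6-2, 9.7-2, -9.1+0] = [-9.600,7.700,-9.100]
hi = A.hi+B.hi = [-0.8+2, 12.1+2, 8.9+4.3] = [1.200,14.100,13.200]
diag = √(10.8²+6.4²+22.3²) = √654.89 = 25.591

min=[-9.600,7.700,-9.100] max=[1.200,14.100,13.200] diag=25.591


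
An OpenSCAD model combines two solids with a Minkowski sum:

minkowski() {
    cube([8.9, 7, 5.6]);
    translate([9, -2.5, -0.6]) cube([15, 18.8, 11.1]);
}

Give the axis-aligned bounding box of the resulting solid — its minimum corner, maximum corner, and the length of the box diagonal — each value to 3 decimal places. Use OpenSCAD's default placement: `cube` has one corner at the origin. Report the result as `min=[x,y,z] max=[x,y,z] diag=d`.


A = translate([9, -2.5, -0.6]) cube([15, 18.8, 11.1]) → bbox [9,-2.5,-0.6] .. [24,16.3,10.5]
B = cube([8.9, 7, 5.6]) → bbox [0,0,0] .. [8.9,7,5.6]
lo = A.lo+B.lo = [9+0, -2.5+0, -0.6+0] = [9.000,-2.500,-0.600]
hi = A.hi+B.hi = [24+8.9, 16.3+7, 10.5+5.6] = [32.900,23.300,16.100]
diag = √(23.9²+25.8²+16.7²) = √1515.74 = 38.933

min=[9.000,-2.500,-0.600] max=[32.900,23.300,16.100] diag=38.933


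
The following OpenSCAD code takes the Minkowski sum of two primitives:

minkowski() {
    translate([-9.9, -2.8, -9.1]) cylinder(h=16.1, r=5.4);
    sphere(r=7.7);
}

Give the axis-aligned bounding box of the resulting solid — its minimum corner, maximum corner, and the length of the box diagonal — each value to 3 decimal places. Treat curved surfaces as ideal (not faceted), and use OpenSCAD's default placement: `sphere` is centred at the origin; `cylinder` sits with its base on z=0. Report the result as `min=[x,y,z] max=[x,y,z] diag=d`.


A = translate([-9.9, -2.8, -9.1]) cylinder(h=16.1, r=5.4) → bbox [-15.3,-8.2,-9.1] .. [-4.5,2.6,7]
B = sphere(r=7.7) → bbox [-7.7,-7.7,-7.7] .. [7.7,7.7,7.7]
lo = A.lo+B.lo = [-15.3-7.7, -8.2-7.7, -9.1-7.7] = [-23.000,-15.900,-16.800]
hi = A.hi+B.hi = [-4.5+7.7, 2.6+7.7, 7+7.7] = [3.200,10.300,14.700]
diag = √(26.2²+26.2²+31.5²) = √2365.13 = 48.633

min=[-23.000,-15.900,-16.800] max=[3.200,10.300,14.700] diag=48.633


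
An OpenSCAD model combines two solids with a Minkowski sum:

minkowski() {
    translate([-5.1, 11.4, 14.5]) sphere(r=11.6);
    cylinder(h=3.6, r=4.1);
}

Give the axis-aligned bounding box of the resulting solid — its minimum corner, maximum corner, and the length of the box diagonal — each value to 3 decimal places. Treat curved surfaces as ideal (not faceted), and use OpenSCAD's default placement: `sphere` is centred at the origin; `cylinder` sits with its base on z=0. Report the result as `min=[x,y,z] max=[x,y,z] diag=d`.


A = translate([-5.1, 11.4, 14.5]) sphere(r=11.6) → bbox [-16.7,-0.2,2.9] .. [6.5,23,26.1]
B = cylinder(h=3.6, r=4.1) → bbox [-4.1,-4.1,0] .. [4.1,4.1,3.6]
lo = A.lo+B.lo = [-16.7-4.1, -0.2-4.1, 2.9+0] = [-20.800,-4.300,2.900]
hi = A.hi+B.hi = [6.5+4.1, 23+4.1, 26.1+3.6] = [10.600,27.100,29.700]
diag = √(31.4²+31.4²+26.8²) = √2690.16 = 51.867

min=[-20.800,-4.300,2.900] max=[10.600,27.100,29.700] diag=51.867


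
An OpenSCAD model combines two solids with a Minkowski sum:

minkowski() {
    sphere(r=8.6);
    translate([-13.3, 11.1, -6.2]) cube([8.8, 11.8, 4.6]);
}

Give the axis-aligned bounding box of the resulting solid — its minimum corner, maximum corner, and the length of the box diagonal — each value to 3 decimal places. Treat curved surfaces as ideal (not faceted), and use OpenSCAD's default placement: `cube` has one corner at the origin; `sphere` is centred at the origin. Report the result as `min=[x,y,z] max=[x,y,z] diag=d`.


min=[-21.900,2.500,-14.800] max=[4.100,31.500,7.000] diag=44.635

A = translate([-13.3, 11.1, -6.2]) cube([8.8, 11.8, 4.6]) → bbox [-13.3,11.1,-6.2] .. [-4.5,22.9,-1.6]
B = sphere(r=8.6) → bbox [-8.6,-8.6,-8.6] .. [8.6,8.6,8.6]
lo = A.lo+B.lo = [-13.3-8.6, 11.1-8.6, -6.2-8.6] = [-21.900,2.500,-14.800]
hi = A.hi+B.hi = [-4.5+8.6, 22.9+8.6, -1.6+8.6] = [4.100,31.500,7.000]
diag = √(26²+29²+21.8²) = √1992.24 = 44.635


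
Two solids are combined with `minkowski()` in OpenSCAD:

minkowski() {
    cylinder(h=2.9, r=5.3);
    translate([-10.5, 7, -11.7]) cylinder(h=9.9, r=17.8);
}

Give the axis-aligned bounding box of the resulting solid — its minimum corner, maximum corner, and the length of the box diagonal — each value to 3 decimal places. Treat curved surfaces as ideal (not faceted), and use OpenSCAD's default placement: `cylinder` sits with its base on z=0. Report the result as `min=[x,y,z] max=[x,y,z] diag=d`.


A = translate([-10.5, 7, -11.7]) cylinder(h=9.9, r=17.8) → bbox [-28.3,-10.8,-11.7] .. [7.3,24.8,-1.8]
B = cylinder(h=2.9, r=5.3) → bbox [-5.3,-5.3,0] .. [5.3,5.3,2.9]
lo = A.lo+B.lo = [-28.3-5.3, -10.8-5.3, -11.7+0] = [-33.600,-16.100,-11.700]
hi = A.hi+B.hi = [7.3+5.3, 24.8+5.3, -1.8+2.9] = [12.600,30.100,1.100]
diag = √(46.2²+46.2²+12.8²) = √4432.72 = 66.579

min=[-33.600,-16.100,-11.700] max=[12.600,30.100,1.100] diag=66.579
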